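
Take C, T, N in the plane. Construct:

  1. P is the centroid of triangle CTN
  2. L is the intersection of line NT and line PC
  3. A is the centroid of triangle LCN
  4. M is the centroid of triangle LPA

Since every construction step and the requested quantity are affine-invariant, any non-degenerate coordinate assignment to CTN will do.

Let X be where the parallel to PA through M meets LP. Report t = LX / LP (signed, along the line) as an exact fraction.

t = 2/3

Choose coordinates C = (0, 0), T = (1, 0), N = (0, 1).
1. P is the centroid of triangle CTN ⇒ P = (1/3, 1/3)
2. L is the intersection of line NT and line PC ⇒ L = (1/2, 1/2)
3. A is the centroid of triangle LCN ⇒ A = (1/6, 1/2)
4. M is the centroid of triangle LPA ⇒ M = (1/3, 4/9)
through M parallel to PA: direction (-1/6, 1/6); meets LP at X = (7/18, 7/18)
X = L + t·(P−L) with t = 2/3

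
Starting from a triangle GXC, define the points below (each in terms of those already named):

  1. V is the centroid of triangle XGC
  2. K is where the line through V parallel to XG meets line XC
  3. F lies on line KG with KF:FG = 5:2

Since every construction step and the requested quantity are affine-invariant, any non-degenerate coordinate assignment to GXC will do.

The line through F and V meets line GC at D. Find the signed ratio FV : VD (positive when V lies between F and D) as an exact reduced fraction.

Choose coordinates G = (0, 0), X = (1, 0), C = (0, 1).
1. V is the centroid of triangle XGC ⇒ V = (1/3, 1/3)
2. K is where the line through V parallel to XG meets line XC ⇒ K = (2/3, 1/3)
3. F lies on line KG with KF:FG = 5:2 ⇒ F = (4/21, 2/21)
line FV meets GC at D = (0, -2/9)
V = F + t·(D−F) with t = -3/4, so FV:VD = -3/4:7/4

FV:VD = -3/7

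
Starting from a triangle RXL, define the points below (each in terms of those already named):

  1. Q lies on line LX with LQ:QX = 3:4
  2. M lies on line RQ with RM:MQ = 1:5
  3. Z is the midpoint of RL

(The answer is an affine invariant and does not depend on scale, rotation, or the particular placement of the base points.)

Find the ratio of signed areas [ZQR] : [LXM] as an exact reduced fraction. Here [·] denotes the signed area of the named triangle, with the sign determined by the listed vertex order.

Set R = (0, 0), X = (1, 0), L = (0, 1); any affine frame gives the same invariant.
1. Q lies on line LX with LQ:QX = 3:4 ⇒ Q = (3/7, 4/7)
2. M lies on line RQ with RM:MQ = 1:5 ⇒ M = (1/14, 2/21)
3. Z is the midpoint of RL ⇒ Z = (0, 1/2)
2·[ZQR] = -3/14, 2·[LXM] = -5/6
[ZQR]:[LXM] = -3/14:-5/6 = 9/35

[ZQR]:[LXM] = 9/35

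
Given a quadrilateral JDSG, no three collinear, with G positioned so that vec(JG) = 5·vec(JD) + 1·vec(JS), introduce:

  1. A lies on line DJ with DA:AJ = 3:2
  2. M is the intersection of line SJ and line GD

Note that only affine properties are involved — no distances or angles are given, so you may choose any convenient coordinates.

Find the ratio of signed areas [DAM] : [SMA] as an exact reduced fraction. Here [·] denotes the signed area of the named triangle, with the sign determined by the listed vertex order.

Set J = (0, 0), D = (1, 0), S = (0, 1), G = (5, 1); any affine frame gives the same invariant.
1. A lies on line DJ with DA:AJ = 3:2 ⇒ A = (2/5, 0)
2. M is the intersection of line SJ and line GD ⇒ M = (0, -1/4)
2·[DAM] = 3/20, 2·[SMA] = 1/2
[DAM]:[SMA] = 3/20:1/2 = 3/10

[DAM]:[SMA] = 3/10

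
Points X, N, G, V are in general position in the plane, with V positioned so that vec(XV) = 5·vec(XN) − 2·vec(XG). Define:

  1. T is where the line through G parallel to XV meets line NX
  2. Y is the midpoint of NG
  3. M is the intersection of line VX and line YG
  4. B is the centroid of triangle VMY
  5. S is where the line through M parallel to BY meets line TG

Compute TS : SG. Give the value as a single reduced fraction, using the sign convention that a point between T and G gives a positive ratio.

Set X = (0, 0), N = (1, 0), G = (0, 1), V = (5, -2); any affine frame gives the same invariant.
1. T is where the line through G parallel to XV meets line NX ⇒ T = (5/2, 0)
2. Y is the midpoint of NG ⇒ Y = (1/2, 1/2)
3. M is the intersection of line VX and line YG ⇒ M = (5/3, -2/3)
4. B is the centroid of triangle VMY ⇒ B = (43/18, -13/18)
5. S is where the line through M parallel to BY meets line TG ⇒ S = (-50/21, 41/21)
S = T + t·(G−T) with t = 41/21, so TS:SG = t:(1−t) = 41/21:-20/21

TS:SG = -41/20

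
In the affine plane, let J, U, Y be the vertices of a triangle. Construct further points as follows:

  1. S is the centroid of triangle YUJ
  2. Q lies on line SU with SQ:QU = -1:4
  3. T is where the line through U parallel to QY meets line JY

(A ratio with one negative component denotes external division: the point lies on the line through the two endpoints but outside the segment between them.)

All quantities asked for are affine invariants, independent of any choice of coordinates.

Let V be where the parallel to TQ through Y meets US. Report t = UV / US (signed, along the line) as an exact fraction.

Set J = (0, 0), U = (1, 0), Y = (0, 1); any affine frame gives the same invariant.
1. S is the centroid of triangle YUJ ⇒ S = (1/3, 1/3)
2. Q lies on line SU with SQ:QU = -1:4 ⇒ Q = (1/9, 4/9)
3. T is where the line through U parallel to QY meets line JY ⇒ T = (0, 5)
through Y parallel to TQ: direction (1/9, -41/9); meets US at V = (1/81, 40/81)
V = U + t·(S−U) with t = 40/27

t = 40/27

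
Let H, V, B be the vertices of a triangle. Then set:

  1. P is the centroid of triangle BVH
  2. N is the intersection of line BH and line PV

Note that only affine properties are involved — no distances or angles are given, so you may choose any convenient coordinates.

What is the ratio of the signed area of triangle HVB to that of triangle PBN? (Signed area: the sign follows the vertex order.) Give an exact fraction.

[HVB]:[PBN] = 6

Set H = (0, 0), V = (1, 0), B = (0, 1); any affine frame gives the same invariant.
1. P is the centroid of triangle BVH ⇒ P = (1/3, 1/3)
2. N is the intersection of line BH and line PV ⇒ N = (0, 1/2)
2·[HVB] = 1, 2·[PBN] = 1/6
[HVB]:[PBN] = 1:1/6 = 6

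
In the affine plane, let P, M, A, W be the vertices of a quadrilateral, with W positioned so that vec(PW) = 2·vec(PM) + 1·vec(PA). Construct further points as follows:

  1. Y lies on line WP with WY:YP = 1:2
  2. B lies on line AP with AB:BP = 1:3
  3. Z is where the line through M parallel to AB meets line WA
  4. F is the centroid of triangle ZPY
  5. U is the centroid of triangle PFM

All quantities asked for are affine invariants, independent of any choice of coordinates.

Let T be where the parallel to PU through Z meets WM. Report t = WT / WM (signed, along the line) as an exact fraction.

Work in coordinates with P = (0, 0), M = (1, 0), A = (0, 1), W = (2, 1).
1. Y lies on line WP with WY:YP = 1:2 ⇒ Y = (4/3, 2/3)
2. B lies on line AP with AB:BP = 1:3 ⇒ B = (0, 3/4)
3. Z is where the line through M parallel to AB meets line WA ⇒ Z = (1, 1)
4. F is the centroid of triangle ZPY ⇒ F = (7/9, 5/9)
5. U is the centroid of triangle PFM ⇒ U = (16/27, 5/27)
through Z parallel to PU: direction (16/27, 5/27); meets WM at T = (27/11, 16/11)
T = W + t·(M−W) with t = -5/11

t = -5/11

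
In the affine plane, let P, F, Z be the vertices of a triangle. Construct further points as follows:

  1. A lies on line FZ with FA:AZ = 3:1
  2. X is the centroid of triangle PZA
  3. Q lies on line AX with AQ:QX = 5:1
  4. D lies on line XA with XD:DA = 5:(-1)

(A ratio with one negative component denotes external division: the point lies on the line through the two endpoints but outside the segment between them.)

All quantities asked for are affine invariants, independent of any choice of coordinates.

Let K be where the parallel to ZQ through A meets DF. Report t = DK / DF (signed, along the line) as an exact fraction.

Choose coordinates P = (0, 0), F = (1, 0), Z = (0, 1).
1. A lies on line FZ with FA:AZ = 3:1 ⇒ A = (1/4, 3/4)
2. X is the centroid of triangle PZA ⇒ X = (1/12, 7/12)
3. Q lies on line AX with AQ:QX = 5:1 ⇒ Q = (1/9, 11/18)
4. D lies on line XA with XD:DA = 5:(-1) ⇒ D = (7/24, 19/24)
through A parallel to ZQ: direction (1/9, -7/18); meets DF at K = (23/108, 95/108)
K = D + t·(F−D) with t = -1/9

t = -1/9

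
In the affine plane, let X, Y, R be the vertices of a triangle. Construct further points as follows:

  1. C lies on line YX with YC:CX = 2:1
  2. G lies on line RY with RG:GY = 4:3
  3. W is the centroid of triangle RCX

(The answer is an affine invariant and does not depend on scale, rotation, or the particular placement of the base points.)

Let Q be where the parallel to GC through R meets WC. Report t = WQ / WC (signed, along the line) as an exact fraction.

Choose coordinates X = (0, 0), Y = (1, 0), R = (0, 1).
1. C lies on line YX with YC:CX = 2:1 ⇒ C = (1/3, 0)
2. G lies on line RY with RG:GY = 4:3 ⇒ G = (4/7, 3/7)
3. W is the centroid of triangle RCX ⇒ W = (1/9, 1/3)
through R parallel to GC: direction (-5/21, -3/7); meets WC at Q = (-5/33, 8/11)
Q = W + t·(C−W) with t = -13/11

t = -13/11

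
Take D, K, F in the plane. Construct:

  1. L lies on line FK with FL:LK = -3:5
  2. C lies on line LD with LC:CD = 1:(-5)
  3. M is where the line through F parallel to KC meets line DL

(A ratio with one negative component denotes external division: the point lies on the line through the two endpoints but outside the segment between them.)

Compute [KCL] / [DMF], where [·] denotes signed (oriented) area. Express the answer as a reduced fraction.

Set D = (0, 0), K = (1, 0), F = (0, 1); any affine frame gives the same invariant.
1. L lies on line FK with FL:LK = -3:5 ⇒ L = (-3/2, 5/2)
2. C lies on line LD with LC:CD = 1:(-5) ⇒ C = (-15/8, 25/8)
3. M is where the line through F parallel to KC meets line DL ⇒ M = (-69/40, 23/8)
2·[KCL] = 5/8, 2·[DMF] = -69/40
[KCL]:[DMF] = 5/8:-69/40 = -25/69

[KCL]:[DMF] = -25/69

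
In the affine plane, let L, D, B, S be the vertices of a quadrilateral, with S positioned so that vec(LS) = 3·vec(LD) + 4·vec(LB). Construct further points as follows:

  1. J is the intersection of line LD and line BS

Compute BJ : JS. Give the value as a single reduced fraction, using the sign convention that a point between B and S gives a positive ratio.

Assign L = (0, 0), D = (1, 0), B = (0, 1), S = (3, 4) — the answer is frame-independent, so this choice is without loss of generality.
1. J is the intersection of line LD and line BS ⇒ J = (-1, 0)
J = B + t·(S−B) with t = -1/3, so BJ:JS = t:(1−t) = -1/3:4/3

BJ:JS = -1/4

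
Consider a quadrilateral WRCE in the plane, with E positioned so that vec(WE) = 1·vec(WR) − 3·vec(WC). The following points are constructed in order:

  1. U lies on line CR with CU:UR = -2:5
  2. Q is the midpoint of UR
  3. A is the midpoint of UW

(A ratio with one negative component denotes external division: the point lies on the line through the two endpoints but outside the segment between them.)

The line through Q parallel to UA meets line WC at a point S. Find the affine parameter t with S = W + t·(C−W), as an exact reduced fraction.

Assign W = (0, 0), R = (1, 0), C = (0, 1), E = (1, -3) — the answer is frame-independent, so this choice is without loss of generality.
1. U lies on line CR with CU:UR = -2:5 ⇒ U = (-2/3, 5/3)
2. Q is the midpoint of UR ⇒ Q = (1/6, 5/6)
3. A is the midpoint of UW ⇒ A = (-1/3, 5/6)
through Q parallel to UA: direction (1/3, -5/6); meets WC at S = (0, 5/4)
S = W + t·(C−W) with t = 5/4

t = 5/4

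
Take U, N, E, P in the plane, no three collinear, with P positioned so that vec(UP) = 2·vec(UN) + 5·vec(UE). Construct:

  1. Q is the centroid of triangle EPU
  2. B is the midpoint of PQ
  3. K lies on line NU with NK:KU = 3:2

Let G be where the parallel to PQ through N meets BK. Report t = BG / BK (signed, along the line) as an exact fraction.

Set U = (0, 0), N = (1, 0), E = (0, 1), P = (2, 5); any affine frame gives the same invariant.
1. Q is the centroid of triangle EPU ⇒ Q = (2/3, 2)
2. B is the midpoint of PQ ⇒ B = (4/3, 7/2)
3. K lies on line NU with NK:KU = 3:2 ⇒ K = (2/5, 0)
through N parallel to PQ: direction (-4/3, -3); meets BK at G = (-1/2, -27/8)
G = B + t·(K−B) with t = 55/28

t = 55/28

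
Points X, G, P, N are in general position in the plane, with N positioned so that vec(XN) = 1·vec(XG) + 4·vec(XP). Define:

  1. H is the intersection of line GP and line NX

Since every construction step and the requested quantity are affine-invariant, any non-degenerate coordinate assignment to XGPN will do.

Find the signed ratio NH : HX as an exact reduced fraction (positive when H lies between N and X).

NH:HX = 4

Work in coordinates with X = (0, 0), G = (1, 0), P = (0, 1), N = (1, 4).
1. H is the intersection of line GP and line NX ⇒ H = (1/5, 4/5)
H = N + t·(X−N) with t = 4/5, so NH:HX = t:(1−t) = 4/5:1/5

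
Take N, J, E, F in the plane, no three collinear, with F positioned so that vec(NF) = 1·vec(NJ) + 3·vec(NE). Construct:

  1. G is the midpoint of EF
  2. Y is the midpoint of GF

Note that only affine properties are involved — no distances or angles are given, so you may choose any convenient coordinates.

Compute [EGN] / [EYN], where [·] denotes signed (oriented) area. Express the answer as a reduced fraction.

Assign N = (0, 0), J = (1, 0), E = (0, 1), F = (1, 3) — the answer is frame-independent, so this choice is without loss of generality.
1. G is the midpoint of EF ⇒ G = (1/2, 2)
2. Y is the midpoint of GF ⇒ Y = (3/4, 5/2)
2·[EGN] = -1/2, 2·[EYN] = -3/4
[EGN]:[EYN] = -1/2:-3/4 = 2/3

[EGN]:[EYN] = 2/3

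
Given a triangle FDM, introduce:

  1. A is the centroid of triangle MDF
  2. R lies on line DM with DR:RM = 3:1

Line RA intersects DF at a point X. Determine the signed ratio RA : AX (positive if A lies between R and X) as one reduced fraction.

RA:AX = 5/4

Set F = (0, 0), D = (1, 0), M = (0, 1); any affine frame gives the same invariant.
1. A is the centroid of triangle MDF ⇒ A = (1/3, 1/3)
2. R lies on line DM with DR:RM = 3:1 ⇒ R = (1/4, 3/4)
line RA meets DF at X = (2/5, 0)
A = R + t·(X−R) with t = 5/9, so RA:AX = 5/9:4/9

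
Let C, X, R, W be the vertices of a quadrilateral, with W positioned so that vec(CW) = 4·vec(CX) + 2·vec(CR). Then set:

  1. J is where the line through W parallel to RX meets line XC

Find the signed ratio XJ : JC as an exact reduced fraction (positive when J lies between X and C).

XJ:JC = -5/6

Work in coordinates with C = (0, 0), X = (1, 0), R = (0, 1), W = (4, 2).
1. J is where the line through W parallel to RX meets line XC ⇒ J = (6, 0)
J = X + t·(C−X) with t = -5, so XJ:JC = t:(1−t) = -5:6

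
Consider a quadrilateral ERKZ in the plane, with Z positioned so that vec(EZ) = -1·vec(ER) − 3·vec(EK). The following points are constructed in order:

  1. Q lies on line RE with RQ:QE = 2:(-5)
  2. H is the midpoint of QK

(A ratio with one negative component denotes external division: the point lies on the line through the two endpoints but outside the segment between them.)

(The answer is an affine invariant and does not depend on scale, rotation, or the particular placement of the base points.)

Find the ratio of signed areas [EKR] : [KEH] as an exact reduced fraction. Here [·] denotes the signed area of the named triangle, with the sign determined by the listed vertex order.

Set E = (0, 0), R = (1, 0), K = (0, 1), Z = (-1, -3); any affine frame gives the same invariant.
1. Q lies on line RE with RQ:QE = 2:(-5) ⇒ Q = (5/3, 0)
2. H is the midpoint of QK ⇒ H = (5/6, 1/2)
2·[EKR] = -1, 2·[KEH] = 5/6
[EKR]:[KEH] = -1:5/6 = -6/5

[EKR]:[KEH] = -6/5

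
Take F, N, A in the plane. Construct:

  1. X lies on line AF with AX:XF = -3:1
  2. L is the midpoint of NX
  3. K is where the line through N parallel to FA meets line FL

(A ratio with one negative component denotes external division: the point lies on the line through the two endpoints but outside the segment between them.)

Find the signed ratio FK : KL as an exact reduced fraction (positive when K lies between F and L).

Choose coordinates F = (0, 0), N = (1, 0), A = (0, 1).
1. X lies on line AF with AX:XF = -3:1 ⇒ X = (0, -1/2)
2. L is the midpoint of NX ⇒ L = (1/2, -1/4)
3. K is where the line through N parallel to FA meets line FL ⇒ K = (1, -1/2)
K = F + t·(L−F) with t = 2, so FK:KL = t:(1−t) = 2:-1

FK:KL = -2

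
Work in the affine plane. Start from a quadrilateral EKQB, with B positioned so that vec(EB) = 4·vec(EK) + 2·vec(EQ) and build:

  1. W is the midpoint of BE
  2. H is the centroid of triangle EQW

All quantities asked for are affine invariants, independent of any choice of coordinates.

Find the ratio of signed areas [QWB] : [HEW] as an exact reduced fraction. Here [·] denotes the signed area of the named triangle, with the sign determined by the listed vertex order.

[QWB]:[HEW] = 3

Choose coordinates E = (0, 0), K = (1, 0), Q = (0, 1), B = (4, 2).
1. W is the midpoint of BE ⇒ W = (2, 1)
2. H is the centroid of triangle EQW ⇒ H = (2/3, 2/3)
2·[QWB] = 2, 2·[HEW] = 2/3
[QWB]:[HEW] = 2:2/3 = 3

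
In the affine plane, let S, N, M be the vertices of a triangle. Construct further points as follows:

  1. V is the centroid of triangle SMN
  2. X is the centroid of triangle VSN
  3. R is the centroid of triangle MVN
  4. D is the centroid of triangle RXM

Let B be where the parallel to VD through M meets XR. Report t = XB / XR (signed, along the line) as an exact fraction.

Set S = (0, 0), N = (1, 0), M = (0, 1); any affine frame gives the same invariant.
1. V is the centroid of triangle SMN ⇒ V = (1/3, 1/3)
2. X is the centroid of triangle VSN ⇒ X = (4/9, 1/9)
3. R is the centroid of triangle MVN ⇒ R = (4/9, 4/9)
4. D is the centroid of triangle RXM ⇒ D = (8/27, 14/27)
through M parallel to VD: direction (-1/27, 5/27); meets XR at B = (4/9, -11/9)
B = X + t·(R−X) with t = -4

t = -4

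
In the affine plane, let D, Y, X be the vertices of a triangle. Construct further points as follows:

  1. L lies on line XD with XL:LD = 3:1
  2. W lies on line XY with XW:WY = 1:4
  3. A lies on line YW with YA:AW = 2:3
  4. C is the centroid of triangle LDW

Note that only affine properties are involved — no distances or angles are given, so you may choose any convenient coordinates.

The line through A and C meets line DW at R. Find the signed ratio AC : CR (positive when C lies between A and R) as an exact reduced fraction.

AC:CR = -149/5

Choose coordinates D = (0, 0), Y = (1, 0), X = (0, 1).
1. L lies on line XD with XL:LD = 3:1 ⇒ L = (0, 1/4)
2. W lies on line XY with XW:WY = 1:4 ⇒ W = (1/5, 4/5)
3. A lies on line YW with YA:AW = 2:3 ⇒ A = (17/25, 8/25)
4. C is the centroid of triangle LDW ⇒ C = (1/15, 7/20)
line AC meets DW at R = (13/149, 52/149)
C = A + t·(R−A) with t = 149/144, so AC:CR = 149/144:-5/144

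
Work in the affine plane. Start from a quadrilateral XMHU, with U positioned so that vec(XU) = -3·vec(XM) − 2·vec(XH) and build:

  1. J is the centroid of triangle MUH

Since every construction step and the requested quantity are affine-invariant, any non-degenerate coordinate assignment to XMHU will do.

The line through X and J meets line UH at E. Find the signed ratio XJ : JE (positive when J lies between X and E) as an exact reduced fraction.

XJ:JE = 1/2

Set X = (0, 0), M = (1, 0), H = (0, 1), U = (-3, -2); any affine frame gives the same invariant.
1. J is the centroid of triangle MUH ⇒ J = (-2/3, -1/3)
line XJ meets UH at E = (-2, -1)
J = X + t·(E−X) with t = 1/3, so XJ:JE = 1/3:2/3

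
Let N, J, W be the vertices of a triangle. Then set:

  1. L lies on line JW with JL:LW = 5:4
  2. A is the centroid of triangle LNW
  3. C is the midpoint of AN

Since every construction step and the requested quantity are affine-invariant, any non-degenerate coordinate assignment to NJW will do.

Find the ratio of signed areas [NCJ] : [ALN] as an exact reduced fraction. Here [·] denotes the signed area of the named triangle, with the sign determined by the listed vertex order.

[NCJ]:[ALN] = 7/4

Assign N = (0, 0), J = (1, 0), W = (0, 1) — the answer is frame-independent, so this choice is without loss of generality.
1. L lies on line JW with JL:LW = 5:4 ⇒ L = (4/9, 5/9)
2. A is the centroid of triangle LNW ⇒ A = (4/27, 14/27)
3. C is the midpoint of AN ⇒ C = (2/27, 7/27)
2·[NCJ] = -7/27, 2·[ALN] = -4/27
[NCJ]:[ALN] = -7/27:-4/27 = 7/4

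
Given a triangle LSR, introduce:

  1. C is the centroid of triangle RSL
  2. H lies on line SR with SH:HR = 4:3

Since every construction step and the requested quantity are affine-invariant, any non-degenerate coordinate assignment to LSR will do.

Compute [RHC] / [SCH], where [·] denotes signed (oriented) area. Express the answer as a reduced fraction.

[RHC]:[SCH] = 3/4

Choose coordinates L = (0, 0), S = (1, 0), R = (0, 1).
1. C is the centroid of triangle RSL ⇒ C = (1/3, 1/3)
2. H lies on line SR with SH:HR = 4:3 ⇒ H = (3/7, 4/7)
2·[RHC] = -1/7, 2·[SCH] = -4/21
[RHC]:[SCH] = -1/7:-4/21 = 3/4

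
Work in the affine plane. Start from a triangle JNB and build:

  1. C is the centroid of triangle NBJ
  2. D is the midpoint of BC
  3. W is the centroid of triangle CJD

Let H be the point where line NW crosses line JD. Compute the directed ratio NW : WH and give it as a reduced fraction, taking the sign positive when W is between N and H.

Work in coordinates with J = (0, 0), N = (1, 0), B = (0, 1).
1. C is the centroid of triangle NBJ ⇒ C = (1/3, 1/3)
2. D is the midpoint of BC ⇒ D = (1/6, 2/3)
3. W is the centroid of triangle CJD ⇒ W = (1/6, 1/3)
line NW meets JD at H = (1/11, 4/11)
W = N + t·(H−N) with t = 11/12, so NW:WH = 11/12:1/12

NW:WH = 11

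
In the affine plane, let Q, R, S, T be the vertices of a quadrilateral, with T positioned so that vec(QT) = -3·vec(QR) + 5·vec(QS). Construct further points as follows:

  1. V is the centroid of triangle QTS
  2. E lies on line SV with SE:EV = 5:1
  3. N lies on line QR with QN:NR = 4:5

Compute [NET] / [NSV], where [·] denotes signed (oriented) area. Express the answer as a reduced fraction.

[NET]:[NSV] = -2/15

Assign Q = (0, 0), R = (1, 0), S = (0, 1), T = (-3, 5) — the answer is frame-independent, so this choice is without loss of generality.
1. V is the centroid of triangle QTS ⇒ V = (-1, 2)
2. E lies on line SV with SE:EV = 5:1 ⇒ E = (-5/6, 11/6)
3. N lies on line QR with QN:NR = 4:5 ⇒ N = (4/9, 0)
2·[NET] = -2/27, 2·[NSV] = 5/9
[NET]:[NSV] = -2/27:5/9 = -2/15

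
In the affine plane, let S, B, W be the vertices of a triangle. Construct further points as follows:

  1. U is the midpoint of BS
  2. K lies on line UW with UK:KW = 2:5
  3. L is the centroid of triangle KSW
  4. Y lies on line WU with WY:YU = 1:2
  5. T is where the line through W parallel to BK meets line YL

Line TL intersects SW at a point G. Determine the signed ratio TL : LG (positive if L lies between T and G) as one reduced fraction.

Assign S = (0, 0), B = (1, 0), W = (0, 1) — the answer is frame-independent, so this choice is without loss of generality.
1. U is the midpoint of BS ⇒ U = (1/2, 0)
2. K lies on line UW with UK:KW = 2:5 ⇒ K = (5/14, 2/7)
3. L is the centroid of triangle KSW ⇒ L = (5/42, 3/7)
4. Y lies on line WU with WY:YU = 1:2 ⇒ Y = (1/6, 2/3)
5. T is where the line through W parallel to BK meets line YL ⇒ T = (3/14, 19/21)
line TL meets SW at G = (0, -1/6)
L = T + t·(G−T) with t = 4/9, so TL:LG = 4/9:5/9

TL:LG = 4/5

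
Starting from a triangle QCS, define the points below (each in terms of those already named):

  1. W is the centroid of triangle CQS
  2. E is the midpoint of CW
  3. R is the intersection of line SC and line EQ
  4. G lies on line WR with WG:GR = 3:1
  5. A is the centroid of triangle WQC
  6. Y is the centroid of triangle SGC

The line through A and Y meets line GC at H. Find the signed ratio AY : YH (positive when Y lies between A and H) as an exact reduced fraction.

Work in coordinates with Q = (0, 0), C = (1, 0), S = (0, 1).
1. W is the centroid of triangle CQS ⇒ W = (1/3, 1/3)
2. E is the midpoint of CW ⇒ E = (2/3, 1/6)
3. R is the intersection of line SC and line EQ ⇒ R = (4/5, 1/5)
4. G lies on line WR with WG:GR = 3:1 ⇒ G = (41/60, 7/30)
5. A is the centroid of triangle WQC ⇒ A = (4/9, 1/9)
6. Y is the centroid of triangle SGC ⇒ Y = (101/180, 37/90)
line AY meets GC at H = (2117/3960, 679/1980)
Y = A + t·(H−A) with t = 22/17, so AY:YH = 22/17:-5/17

AY:YH = -22/5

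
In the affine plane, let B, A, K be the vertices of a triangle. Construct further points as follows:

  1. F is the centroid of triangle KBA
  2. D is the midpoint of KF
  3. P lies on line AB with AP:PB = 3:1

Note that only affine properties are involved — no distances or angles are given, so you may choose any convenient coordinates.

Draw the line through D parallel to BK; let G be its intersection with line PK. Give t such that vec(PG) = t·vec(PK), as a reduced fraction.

t = 1/3

Assign B = (0, 0), A = (1, 0), K = (0, 1) — the answer is frame-independent, so this choice is without loss of generality.
1. F is the centroid of triangle KBA ⇒ F = (1/3, 1/3)
2. D is the midpoint of KF ⇒ D = (1/6, 2/3)
3. P lies on line AB with AP:PB = 3:1 ⇒ P = (1/4, 0)
through D parallel to BK: direction (0, 1); meets PK at G = (1/6, 1/3)
G = P + t·(K−P) with t = 1/3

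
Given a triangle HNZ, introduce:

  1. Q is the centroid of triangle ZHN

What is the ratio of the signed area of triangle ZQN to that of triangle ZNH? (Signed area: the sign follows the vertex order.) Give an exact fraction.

[ZQN]:[ZNH] = -1/3

Set H = (0, 0), N = (1, 0), Z = (0, 1); any affine frame gives the same invariant.
1. Q is the centroid of triangle ZHN ⇒ Q = (1/3, 1/3)
2·[ZQN] = 1/3, 2·[ZNH] = -1
[ZQN]:[ZNH] = 1/3:-1 = -1/3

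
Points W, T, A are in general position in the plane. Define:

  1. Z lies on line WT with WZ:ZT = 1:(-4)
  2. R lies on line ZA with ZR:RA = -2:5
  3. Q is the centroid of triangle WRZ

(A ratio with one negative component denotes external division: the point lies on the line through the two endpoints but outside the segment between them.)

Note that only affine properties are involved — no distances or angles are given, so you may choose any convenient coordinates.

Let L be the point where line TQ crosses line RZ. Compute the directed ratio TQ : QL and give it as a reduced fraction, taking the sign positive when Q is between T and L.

Choose coordinates W = (0, 0), T = (1, 0), A = (0, 1).
1. Z lies on line WT with WZ:ZT = 1:(-4) ⇒ Z = (-1/3, 0)
2. R lies on line ZA with ZR:RA = -2:5 ⇒ R = (-5/9, -2/3)
3. Q is the centroid of triangle WRZ ⇒ Q = (-8/27, -2/9)
line TQ meets RZ at L = (-41/99, -8/33)
Q = T + t·(L−T) with t = 11/12, so TQ:QL = 11/12:1/12

TQ:QL = 11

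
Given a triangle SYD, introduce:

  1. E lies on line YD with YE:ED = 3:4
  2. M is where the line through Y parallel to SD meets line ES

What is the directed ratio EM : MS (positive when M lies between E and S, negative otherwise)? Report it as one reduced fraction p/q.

Work in coordinates with S = (0, 0), Y = (1, 0), D = (0, 1).
1. E lies on line YD with YE:ED = 3:4 ⇒ E = (4/7, 3/7)
2. M is where the line through Y parallel to SD meets line ES ⇒ M = (1, 3/4)
M = E + t·(S−E) with t = -3/4, so EM:MS = t:(1−t) = -3/4:7/4

EM:MS = -3/7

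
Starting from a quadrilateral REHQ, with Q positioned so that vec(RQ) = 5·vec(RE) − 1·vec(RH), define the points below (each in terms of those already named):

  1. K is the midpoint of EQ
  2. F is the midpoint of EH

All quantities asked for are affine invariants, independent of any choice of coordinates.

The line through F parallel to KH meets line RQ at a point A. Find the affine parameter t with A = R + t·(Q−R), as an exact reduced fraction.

t = 1/2

Set R = (0, 0), E = (1, 0), H = (0, 1), Q = (5, -1); any affine frame gives the same invariant.
1. K is the midpoint of EQ ⇒ K = (3, -1/2)
2. F is the midpoint of EH ⇒ F = (1/2, 1/2)
through F parallel to KH: direction (-3, 3/2); meets RQ at A = (5/2, -1/2)
A = R + t·(Q−R) with t = 1/2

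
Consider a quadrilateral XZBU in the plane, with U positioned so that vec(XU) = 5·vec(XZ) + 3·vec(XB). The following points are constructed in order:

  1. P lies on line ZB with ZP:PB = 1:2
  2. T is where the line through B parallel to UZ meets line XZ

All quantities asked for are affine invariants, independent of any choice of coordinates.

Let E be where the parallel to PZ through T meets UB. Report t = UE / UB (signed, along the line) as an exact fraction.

t = 4/3

Choose coordinates X = (0, 0), Z = (1, 0), B = (0, 1), U = (5, 3).
1. P lies on line ZB with ZP:PB = 1:2 ⇒ P = (2/3, 1/3)
2. T is where the line through B parallel to UZ meets line XZ ⇒ T = (-4/3, 0)
through T parallel to PZ: direction (1/3, -1/3); meets UB at E = (-5/3, 1/3)
E = U + t·(B−U) with t = 4/3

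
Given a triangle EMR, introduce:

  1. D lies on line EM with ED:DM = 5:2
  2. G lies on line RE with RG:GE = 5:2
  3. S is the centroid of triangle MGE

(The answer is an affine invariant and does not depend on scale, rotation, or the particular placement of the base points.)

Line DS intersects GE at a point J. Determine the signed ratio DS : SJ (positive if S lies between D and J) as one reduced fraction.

Choose coordinates E = (0, 0), M = (1, 0), R = (0, 1).
1. D lies on line EM with ED:DM = 5:2 ⇒ D = (5/7, 0)
2. G lies on line RE with RG:GE = 5:2 ⇒ G = (0, 2/7)
3. S is the centroid of triangle MGE ⇒ S = (1/3, 2/21)
line DS meets GE at J = (0, 5/28)
S = D + t·(J−D) with t = 8/15, so DS:SJ = 8/15:7/15

DS:SJ = 8/7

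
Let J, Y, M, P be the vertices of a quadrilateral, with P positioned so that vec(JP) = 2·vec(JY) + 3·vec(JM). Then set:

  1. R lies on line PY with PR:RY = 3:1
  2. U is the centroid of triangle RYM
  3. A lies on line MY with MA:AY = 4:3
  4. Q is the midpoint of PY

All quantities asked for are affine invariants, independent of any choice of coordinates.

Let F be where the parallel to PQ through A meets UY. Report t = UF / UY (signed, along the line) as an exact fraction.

Assign J = (0, 0), Y = (1, 0), M = (0, 1), P = (2, 3) — the answer is frame-independent, so this choice is without loss of generality.
1. R lies on line PY with PR:RY = 3:1 ⇒ R = (5/4, 3/4)
2. U is the centroid of triangle RYM ⇒ U = (3/4, 7/12)
3. A lies on line MY with MA:AY = 4:3 ⇒ A = (4/7, 3/7)
4. Q is the midpoint of PY ⇒ Q = (3/2, 3/2)
through A parallel to PQ: direction (-1/2, -3/2); meets UY at F = (19/28, 3/4)
F = U + t·(Y−U) with t = -2/7

t = -2/7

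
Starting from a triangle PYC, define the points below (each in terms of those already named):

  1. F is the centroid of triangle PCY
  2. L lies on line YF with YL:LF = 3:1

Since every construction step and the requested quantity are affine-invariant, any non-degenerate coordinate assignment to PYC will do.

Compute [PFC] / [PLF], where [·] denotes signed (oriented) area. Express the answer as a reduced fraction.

[PFC]:[PLF] = 4

Assign P = (0, 0), Y = (1, 0), C = (0, 1) — the answer is frame-independent, so this choice is without loss of generality.
1. F is the centroid of triangle PCY ⇒ F = (1/3, 1/3)
2. L lies on line YF with YL:LF = 3:1 ⇒ L = (1/2, 1/4)
2·[PFC] = 1/3, 2·[PLF] = 1/12
[PFC]:[PLF] = 1/3:1/12 = 4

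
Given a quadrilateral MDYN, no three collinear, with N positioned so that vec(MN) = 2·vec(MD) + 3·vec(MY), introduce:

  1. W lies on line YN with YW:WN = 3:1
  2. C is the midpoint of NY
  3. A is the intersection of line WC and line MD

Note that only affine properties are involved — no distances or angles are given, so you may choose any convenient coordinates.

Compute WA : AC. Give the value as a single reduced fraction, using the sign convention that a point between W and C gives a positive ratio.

Work in coordinates with M = (0, 0), D = (1, 0), Y = (0, 1), N = (2, 3).
1. W lies on line YN with YW:WN = 3:1 ⇒ W = (3/2, 5/2)
2. C is the midpoint of NY ⇒ C = (1, 2)
3. A is the intersection of line WC and line MD ⇒ A = (-1, 0)
A = W + t·(C−W) with t = 5, so WA:AC = t:(1−t) = 5:-4

WA:AC = -5/4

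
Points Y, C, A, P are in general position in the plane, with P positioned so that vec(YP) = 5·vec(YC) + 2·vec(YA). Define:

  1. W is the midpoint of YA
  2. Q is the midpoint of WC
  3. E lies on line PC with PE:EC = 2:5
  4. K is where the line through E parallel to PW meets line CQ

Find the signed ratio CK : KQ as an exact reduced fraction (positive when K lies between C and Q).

CK:KQ = -10/3

Work in coordinates with Y = (0, 0), C = (1, 0), A = (0, 1), P = (5, 2).
1. W is the midpoint of YA ⇒ W = (0, 1/2)
2. Q is the midpoint of WC ⇒ Q = (1/2, 1/4)
3. E lies on line PC with PE:EC = 2:5 ⇒ E = (27/7, 10/7)
4. K is where the line through E parallel to PW meets line CQ ⇒ K = (2/7, 5/14)
K = C + t·(Q−C) with t = 10/7, so CK:KQ = t:(1−t) = 10/7:-3/7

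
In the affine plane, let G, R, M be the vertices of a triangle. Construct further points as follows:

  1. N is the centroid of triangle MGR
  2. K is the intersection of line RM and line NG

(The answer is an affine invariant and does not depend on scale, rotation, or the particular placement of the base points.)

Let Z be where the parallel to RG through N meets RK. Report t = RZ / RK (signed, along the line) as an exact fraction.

t = 2/3

Choose coordinates G = (0, 0), R = (1, 0), M = (0, 1).
1. N is the centroid of triangle MGR ⇒ N = (1/3, 1/3)
2. K is the intersection of line RM and line NG ⇒ K = (1/2, 1/2)
through N parallel to RG: direction (-1, 0); meets RK at Z = (2/3, 1/3)
Z = R + t·(K−R) with t = 2/3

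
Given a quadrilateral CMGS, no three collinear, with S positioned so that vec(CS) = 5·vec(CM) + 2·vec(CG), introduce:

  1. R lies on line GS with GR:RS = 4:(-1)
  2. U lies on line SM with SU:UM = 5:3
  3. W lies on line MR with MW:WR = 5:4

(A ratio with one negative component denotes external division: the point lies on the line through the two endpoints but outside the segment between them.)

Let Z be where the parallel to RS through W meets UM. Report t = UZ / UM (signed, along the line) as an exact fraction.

Set C = (0, 0), M = (1, 0), G = (0, 1), S = (5, 2); any affine frame gives the same invariant.
1. R lies on line GS with GR:RS = 4:(-1) ⇒ R = (20/3, 7/3)
2. U lies on line SM with SU:UM = 5:3 ⇒ U = (5/2, 3/4)
3. W lies on line MR with MW:WR = 5:4 ⇒ W = (112/27, 35/27)
through W parallel to RS: direction (-5/3, -1/3); meets UM at Z = (29/9, 10/9)
Z = U + t·(M−U) with t = -13/27

t = -13/27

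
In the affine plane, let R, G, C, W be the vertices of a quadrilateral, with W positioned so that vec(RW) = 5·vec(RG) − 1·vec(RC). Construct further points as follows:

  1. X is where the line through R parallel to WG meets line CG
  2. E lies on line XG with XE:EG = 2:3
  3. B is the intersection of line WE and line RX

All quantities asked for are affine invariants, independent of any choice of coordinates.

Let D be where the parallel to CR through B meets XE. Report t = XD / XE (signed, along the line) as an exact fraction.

Work in coordinates with R = (0, 0), G = (1, 0), C = (0, 1), W = (5, -1).
1. X is where the line through R parallel to WG meets line CG ⇒ X = (4/3, -1/3)
2. E lies on line XG with XE:EG = 2:3 ⇒ E = (6/5, -1/5)
3. B is the intersection of line WE and line RX ⇒ B = (-4/3, 1/3)
through B parallel to CR: direction (0, -1); meets XE at D = (-4/3, 7/3)
D = X + t·(E−X) with t = 20

t = 20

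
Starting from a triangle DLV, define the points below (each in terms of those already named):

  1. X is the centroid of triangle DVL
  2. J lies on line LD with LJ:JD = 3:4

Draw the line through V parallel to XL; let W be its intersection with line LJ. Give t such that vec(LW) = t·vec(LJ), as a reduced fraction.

Choose coordinates D = (0, 0), L = (1, 0), V = (0, 1).
1. X is the centroid of triangle DVL ⇒ X = (1/3, 1/3)
2. J lies on line LD with LJ:JD = 3:4 ⇒ J = (4/7, 0)
through V parallel to XL: direction (2/3, -1/3); meets LJ at W = (2, 0)
W = L + t·(J−L) with t = -7/3

t = -7/3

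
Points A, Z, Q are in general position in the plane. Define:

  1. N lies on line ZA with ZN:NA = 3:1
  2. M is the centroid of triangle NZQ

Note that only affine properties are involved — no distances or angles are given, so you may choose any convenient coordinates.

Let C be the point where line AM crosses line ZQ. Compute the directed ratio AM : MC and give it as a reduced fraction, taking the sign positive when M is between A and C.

AM:MC = 3

Choose coordinates A = (0, 0), Z = (1, 0), Q = (0, 1).
1. N lies on line ZA with ZN:NA = 3:1 ⇒ N = (1/4, 0)
2. M is the centroid of triangle NZQ ⇒ M = (5/12, 1/3)
line AM meets ZQ at C = (5/9, 4/9)
M = A + t·(C−A) with t = 3/4, so AM:MC = 3/4:1/4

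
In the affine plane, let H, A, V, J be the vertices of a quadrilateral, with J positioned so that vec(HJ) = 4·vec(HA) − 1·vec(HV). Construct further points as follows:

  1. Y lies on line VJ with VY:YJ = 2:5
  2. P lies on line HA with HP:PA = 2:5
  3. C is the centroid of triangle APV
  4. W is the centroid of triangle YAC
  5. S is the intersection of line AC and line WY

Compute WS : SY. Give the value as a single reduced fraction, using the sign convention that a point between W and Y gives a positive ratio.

WS:SY = -1/3

Set H = (0, 0), A = (1, 0), V = (0, 1), J = (4, -1); any affine frame gives the same invariant.
1. Y lies on line VJ with VY:YJ = 2:5 ⇒ Y = (8/7, 3/7)
2. P lies on line HA with HP:PA = 2:5 ⇒ P = (2/7, 0)
3. C is the centroid of triangle APV ⇒ C = (3/7, 1/3)
4. W is the centroid of triangle YAC ⇒ W = (6/7, 16/63)
5. S is the intersection of line AC and line WY ⇒ S = (5/7, 1/6)
S = W + t·(Y−W) with t = -1/2, so WS:SY = t:(1−t) = -1/2:3/2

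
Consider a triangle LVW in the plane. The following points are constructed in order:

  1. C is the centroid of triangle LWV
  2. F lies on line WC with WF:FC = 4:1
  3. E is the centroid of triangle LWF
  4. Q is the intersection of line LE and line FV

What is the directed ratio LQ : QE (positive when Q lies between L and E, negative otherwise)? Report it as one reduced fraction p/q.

Set L = (0, 0), V = (1, 0), W = (0, 1); any affine frame gives the same invariant.
1. C is the centroid of triangle LWV ⇒ C = (1/3, 1/3)
2. F lies on line WC with WF:FC = 4:1 ⇒ F = (4/15, 7/15)
3. E is the centroid of triangle LWF ⇒ E = (4/45, 22/45)
4. Q is the intersection of line LE and line FV ⇒ Q = (14/135, 77/135)
Q = L + t·(E−L) with t = 7/6, so LQ:QE = t:(1−t) = 7/6:-1/6

LQ:QE = -7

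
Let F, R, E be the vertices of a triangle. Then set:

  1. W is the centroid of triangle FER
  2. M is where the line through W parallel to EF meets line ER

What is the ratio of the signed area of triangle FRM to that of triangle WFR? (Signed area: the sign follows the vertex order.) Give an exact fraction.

[FRM]:[WFR] = 2

Work in coordinates with F = (0, 0), R = (1, 0), E = (0, 1).
1. W is the centroid of triangle FER ⇒ W = (1/3, 1/3)
2. M is where the line through W parallel to EF meets line ER ⇒ M = (1/3, 2/3)
2·[FRM] = 2/3, 2·[WFR] = 1/3
[FRM]:[WFR] = 2/3:1/3 = 2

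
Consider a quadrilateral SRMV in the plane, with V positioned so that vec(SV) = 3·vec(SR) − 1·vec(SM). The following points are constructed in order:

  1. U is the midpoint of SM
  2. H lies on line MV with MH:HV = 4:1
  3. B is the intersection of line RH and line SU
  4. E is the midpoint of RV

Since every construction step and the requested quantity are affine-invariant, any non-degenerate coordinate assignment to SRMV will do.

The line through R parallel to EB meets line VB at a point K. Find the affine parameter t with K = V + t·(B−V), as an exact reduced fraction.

t = 2

Assign S = (0, 0), R = (1, 0), M = (0, 1), V = (3, -1) — the answer is frame-independent, so this choice is without loss of generality.
1. U is the midpoint of SM ⇒ U = (0, 1/2)
2. H lies on line MV with MH:HV = 4:1 ⇒ H = (12/5, -3/5)
3. B is the intersection of line RH and line SU ⇒ B = (0, 3/7)
4. E is the midpoint of RV ⇒ E = (2, -1/2)
through R parallel to EB: direction (-2, 13/14); meets VB at K = (-3, 13/7)
K = V + t·(B−V) with t = 2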